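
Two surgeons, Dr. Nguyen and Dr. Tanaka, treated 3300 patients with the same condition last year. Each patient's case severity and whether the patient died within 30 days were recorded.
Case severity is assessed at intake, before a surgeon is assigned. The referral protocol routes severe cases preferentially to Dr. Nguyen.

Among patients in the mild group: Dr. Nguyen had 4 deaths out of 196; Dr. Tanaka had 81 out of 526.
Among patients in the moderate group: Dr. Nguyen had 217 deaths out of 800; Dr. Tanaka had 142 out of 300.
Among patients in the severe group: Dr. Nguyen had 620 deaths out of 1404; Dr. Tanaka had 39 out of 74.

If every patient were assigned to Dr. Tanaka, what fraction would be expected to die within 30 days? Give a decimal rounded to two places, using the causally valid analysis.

Case severity differs across surgeons for reasons unrelated to any effect of the surgeon itself, and it separately predicts the outcome — a classic confounder. We must compare within case severity levels.
Standardising Dr. Tanaka to the population case severity mix: 0.219·81/526 + 0.333·142/300 + 0.448·39/74 = 0.428.

0.43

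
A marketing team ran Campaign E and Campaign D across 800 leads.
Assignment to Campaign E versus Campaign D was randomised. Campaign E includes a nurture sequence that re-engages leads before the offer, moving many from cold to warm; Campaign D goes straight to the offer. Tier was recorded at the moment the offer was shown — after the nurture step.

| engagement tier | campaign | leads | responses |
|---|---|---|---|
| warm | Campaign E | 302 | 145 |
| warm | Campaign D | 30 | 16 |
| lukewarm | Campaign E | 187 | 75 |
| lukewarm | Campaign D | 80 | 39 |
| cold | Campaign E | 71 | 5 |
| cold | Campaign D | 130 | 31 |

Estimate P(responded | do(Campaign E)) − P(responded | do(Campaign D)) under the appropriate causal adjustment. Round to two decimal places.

The distribution of engagement tier is itself part of what the campaign does — it is an intermediate outcome. Holding it fixed would remove that part of the effect; the total effect is the pooled difference.
The causal difference is the pooled difference: 0.402 − 0.358 = +0.043.

+0.04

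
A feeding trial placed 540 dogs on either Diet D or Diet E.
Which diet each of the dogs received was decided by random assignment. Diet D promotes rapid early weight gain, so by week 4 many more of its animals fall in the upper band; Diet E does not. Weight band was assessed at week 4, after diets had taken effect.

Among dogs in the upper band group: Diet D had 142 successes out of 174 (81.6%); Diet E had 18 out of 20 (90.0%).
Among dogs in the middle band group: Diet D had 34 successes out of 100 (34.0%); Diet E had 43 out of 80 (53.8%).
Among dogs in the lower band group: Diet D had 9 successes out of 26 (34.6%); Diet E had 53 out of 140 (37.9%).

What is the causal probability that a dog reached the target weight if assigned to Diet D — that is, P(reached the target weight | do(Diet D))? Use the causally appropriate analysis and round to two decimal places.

0.62

The stratified and pooled comparisons disagree (Diet E wins within each week-4 weight band; Diet D wins overall), so the answer turns on the causal role of week-4 weight band.
Stratifying would compare diets among dogs the diets themselves sorted into week-4 weight band groups — a form of selection on an intermediate. The unconditioned pooled rates give the total causal effect.
So P(outcome | do(Diet D)) is just the pooled rate for Diet D: 185/300 = 0.617.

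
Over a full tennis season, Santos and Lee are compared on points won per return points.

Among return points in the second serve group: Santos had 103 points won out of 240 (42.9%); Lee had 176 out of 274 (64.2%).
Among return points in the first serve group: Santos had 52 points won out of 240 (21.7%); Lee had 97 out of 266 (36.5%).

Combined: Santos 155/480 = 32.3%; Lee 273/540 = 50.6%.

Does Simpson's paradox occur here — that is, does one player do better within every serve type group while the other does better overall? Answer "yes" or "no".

no

Within each serve type level (second serve 42.9% vs 64.2%; first serve 21.7% vs 36.5%), Lee has the higher rate every time. Pooled: 32.3% vs 50.6% — Lee has the higher rate overall. They agree.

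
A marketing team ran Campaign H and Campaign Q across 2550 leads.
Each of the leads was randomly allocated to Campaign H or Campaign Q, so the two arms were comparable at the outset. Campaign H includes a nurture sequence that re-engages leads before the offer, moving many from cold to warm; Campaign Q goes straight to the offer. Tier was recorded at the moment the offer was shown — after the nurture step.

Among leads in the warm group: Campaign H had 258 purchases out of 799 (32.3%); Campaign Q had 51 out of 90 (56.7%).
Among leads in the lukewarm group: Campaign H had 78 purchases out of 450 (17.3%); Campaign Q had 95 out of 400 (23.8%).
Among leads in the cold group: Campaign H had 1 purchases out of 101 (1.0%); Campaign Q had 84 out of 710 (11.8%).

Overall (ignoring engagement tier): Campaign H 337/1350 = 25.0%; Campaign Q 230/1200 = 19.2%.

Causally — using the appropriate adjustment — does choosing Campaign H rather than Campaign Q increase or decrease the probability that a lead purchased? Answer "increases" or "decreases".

increases

Engagement tier is recorded after the campaign and is itself shifted by it — it sits on the causal path from campaign to outcome. Conditioning on a mediator would strip out part of the effect we want; the pooled comparison gives the total causal effect.
Pooled: Campaign H 25.0% vs Campaign Q 19.2%; Campaign H is higher overall.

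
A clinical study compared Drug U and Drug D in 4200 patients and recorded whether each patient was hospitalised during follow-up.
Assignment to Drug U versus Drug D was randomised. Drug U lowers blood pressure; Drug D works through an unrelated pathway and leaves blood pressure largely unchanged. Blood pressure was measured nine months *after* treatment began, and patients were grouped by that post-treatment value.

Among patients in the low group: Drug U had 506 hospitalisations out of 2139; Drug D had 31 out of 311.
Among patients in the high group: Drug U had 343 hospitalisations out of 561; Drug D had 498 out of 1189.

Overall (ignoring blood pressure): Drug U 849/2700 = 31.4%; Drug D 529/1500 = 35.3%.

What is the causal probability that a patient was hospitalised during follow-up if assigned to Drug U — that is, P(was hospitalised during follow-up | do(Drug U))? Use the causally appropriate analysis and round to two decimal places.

0.31

Blood pressure here is a post-treatment variable shaped by the drug; conditioning on it would introduce bias rather than remove it. The overall comparison is the causal one.
So P(outcome | do(Drug U)) is just the pooled rate for Drug U: 849/2700 = 0.314.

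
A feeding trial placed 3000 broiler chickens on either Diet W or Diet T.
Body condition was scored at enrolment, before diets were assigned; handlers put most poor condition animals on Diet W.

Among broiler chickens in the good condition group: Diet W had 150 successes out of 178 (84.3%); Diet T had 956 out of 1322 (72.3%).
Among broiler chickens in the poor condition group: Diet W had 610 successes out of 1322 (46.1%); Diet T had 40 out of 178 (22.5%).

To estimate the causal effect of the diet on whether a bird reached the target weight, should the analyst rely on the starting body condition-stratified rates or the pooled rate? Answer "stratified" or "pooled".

stratified

Within every starting body condition level Diet W has the higher rate, yet pooled Diet T does — Simpson's reversal.
The imbalance in starting body condition arose from how broiler chickens were allocated, not from anything the diet did; and starting body condition independently affects the outcome. The pooled gap is confounded — condition on starting body condition.
Within each level — good condition: 84.3% vs 72.3%; poor condition: 46.1% vs 22.5% — Diet W is higher every time.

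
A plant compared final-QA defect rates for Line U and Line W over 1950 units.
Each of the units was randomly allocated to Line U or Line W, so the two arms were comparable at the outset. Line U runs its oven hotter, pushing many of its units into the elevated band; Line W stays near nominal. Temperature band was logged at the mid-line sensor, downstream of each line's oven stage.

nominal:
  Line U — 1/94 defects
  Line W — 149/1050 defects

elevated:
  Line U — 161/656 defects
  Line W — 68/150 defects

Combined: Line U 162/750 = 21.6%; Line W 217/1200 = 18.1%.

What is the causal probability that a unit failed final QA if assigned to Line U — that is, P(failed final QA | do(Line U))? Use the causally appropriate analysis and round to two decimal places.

0.22

The distribution of in-process temperature band is itself part of what the line does — it is an intermediate outcome. Holding it fixed would remove that part of the effect; the total effect is the pooled difference.
So P(outcome | do(Line U)) is just the pooled rate for Line U: 162/750 = 0.216.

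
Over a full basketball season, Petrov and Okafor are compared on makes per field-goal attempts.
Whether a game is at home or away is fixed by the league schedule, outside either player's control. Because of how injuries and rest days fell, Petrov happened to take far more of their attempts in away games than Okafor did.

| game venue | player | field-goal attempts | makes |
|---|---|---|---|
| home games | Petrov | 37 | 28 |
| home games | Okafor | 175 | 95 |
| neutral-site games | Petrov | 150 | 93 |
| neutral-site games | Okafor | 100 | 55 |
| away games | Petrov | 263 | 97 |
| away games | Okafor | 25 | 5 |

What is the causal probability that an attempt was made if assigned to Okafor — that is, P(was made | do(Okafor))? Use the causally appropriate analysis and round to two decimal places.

The game venue-specific comparison favours Petrov throughout, but the pooled figures favour Okafor. The question is whether to condition on game venue.
Nothing the player does changes game venue; the imbalance is an allocation artefact. With game venue also predicting the outcome, the pooled figure is confounded, and the within-stratum comparison is the causal one.
Standardising Okafor to the population game venue mix: 0.283·95/175 + 0.333·55/100 + 0.384·5/25 = 0.414.

0.41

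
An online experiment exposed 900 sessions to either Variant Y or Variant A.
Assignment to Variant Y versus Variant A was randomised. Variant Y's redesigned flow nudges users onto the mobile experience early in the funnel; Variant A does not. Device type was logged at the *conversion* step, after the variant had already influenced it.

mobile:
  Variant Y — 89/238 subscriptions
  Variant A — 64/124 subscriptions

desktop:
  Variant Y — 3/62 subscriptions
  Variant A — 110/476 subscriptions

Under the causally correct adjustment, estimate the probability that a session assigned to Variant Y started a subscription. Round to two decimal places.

0.31

Within every device type level Variant A has the higher rate, yet pooled Variant Y does — Simpson's reversal.
Stratifying would compare variants among sessions the variants themselves sorted into device type groups — a form of selection on an intermediate. The unconditioned pooled rates give the total causal effect.
So P(outcome | do(Variant Y)) is just the pooled rate for Variant Y: 92/300 = 0.307.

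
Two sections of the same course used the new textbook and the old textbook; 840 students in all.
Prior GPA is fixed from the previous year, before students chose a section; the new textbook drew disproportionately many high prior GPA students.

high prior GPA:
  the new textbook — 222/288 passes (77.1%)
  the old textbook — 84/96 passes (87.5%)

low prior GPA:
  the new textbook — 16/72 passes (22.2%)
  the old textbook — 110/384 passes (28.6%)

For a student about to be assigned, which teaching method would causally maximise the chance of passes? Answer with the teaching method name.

Nothing the teaching method does changes prior GPA band; the imbalance is an allocation artefact. With prior GPA band also predicting the outcome, the pooled figure is confounded, and the within-stratum comparison is the causal one.
Within each level — high prior GPA: 77.1% vs 87.5%; low prior GPA: 22.2% vs 28.6% — the old textbook is higher every time.

the old textbook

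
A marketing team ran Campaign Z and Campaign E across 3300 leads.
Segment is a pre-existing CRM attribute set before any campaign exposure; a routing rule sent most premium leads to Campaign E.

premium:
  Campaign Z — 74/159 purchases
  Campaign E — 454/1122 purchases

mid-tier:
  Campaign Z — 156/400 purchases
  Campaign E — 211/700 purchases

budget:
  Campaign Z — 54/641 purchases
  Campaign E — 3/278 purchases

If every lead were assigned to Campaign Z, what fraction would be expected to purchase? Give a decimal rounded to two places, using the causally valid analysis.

0.33

Here customer segment is a common cause — it drives both which campaign a case falls under and the outcome. The crude comparison mixes populations; the stratum-specific rates are the causally relevant ones.
Standardising Campaign Z to the population customer segment mix: 0.388·74/159 + 0.333·156/400 + 0.278·54/641 = 0.334.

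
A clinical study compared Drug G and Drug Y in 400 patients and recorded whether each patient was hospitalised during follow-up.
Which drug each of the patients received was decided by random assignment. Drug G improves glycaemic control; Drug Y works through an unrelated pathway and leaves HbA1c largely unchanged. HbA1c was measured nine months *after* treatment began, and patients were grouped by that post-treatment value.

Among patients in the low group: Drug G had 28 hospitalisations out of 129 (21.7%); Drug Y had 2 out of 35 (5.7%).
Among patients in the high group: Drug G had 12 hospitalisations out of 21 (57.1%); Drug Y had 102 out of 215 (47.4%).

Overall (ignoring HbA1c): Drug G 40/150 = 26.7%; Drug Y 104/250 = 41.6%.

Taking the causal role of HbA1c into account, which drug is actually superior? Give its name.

Drug Y is lower inside every HbA1c stratum but Drug G is lower in aggregate. Whether to stratify depends on how HbA1c relates to the drug.
HbA1c is downstream of the drug. One should not condition on a consequence of treatment, so the overall rates are the right comparison.
Pooled: Drug G 26.7% vs Drug Y 41.6%; Drug G is lower overall.

Drug G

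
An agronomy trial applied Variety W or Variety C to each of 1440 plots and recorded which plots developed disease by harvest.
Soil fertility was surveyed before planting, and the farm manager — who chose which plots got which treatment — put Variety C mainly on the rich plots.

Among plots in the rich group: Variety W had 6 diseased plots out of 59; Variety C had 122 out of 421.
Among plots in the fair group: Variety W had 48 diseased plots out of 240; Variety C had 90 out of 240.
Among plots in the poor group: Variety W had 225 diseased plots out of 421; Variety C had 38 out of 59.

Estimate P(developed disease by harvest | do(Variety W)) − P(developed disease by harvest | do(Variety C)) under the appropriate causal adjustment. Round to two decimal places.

-0.16

Soil fertility differs across varietys for reasons unrelated to any effect of the variety itself, and it separately predicts the outcome — a classic confounder. We must compare within soil fertility levels.
Adjusting over the population distribution of soil fertility: 0.333·(0.102−0.290) + 0.333·(0.200−0.375) + 0.333·(0.534−0.644) = -0.158.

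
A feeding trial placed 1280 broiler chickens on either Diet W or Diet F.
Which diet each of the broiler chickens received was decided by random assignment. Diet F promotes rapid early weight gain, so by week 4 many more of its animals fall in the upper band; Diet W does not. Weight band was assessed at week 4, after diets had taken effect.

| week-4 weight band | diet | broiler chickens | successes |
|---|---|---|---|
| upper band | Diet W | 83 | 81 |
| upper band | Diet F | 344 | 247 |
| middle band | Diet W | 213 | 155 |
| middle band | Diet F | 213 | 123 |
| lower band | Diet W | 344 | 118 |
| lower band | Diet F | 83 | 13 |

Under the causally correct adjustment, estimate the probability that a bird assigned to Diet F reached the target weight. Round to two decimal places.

Diet W is higher inside every week-4 weight band stratum but Diet F is higher in aggregate. Whether to stratify depends on how week-4 weight band relates to the diet.
The distribution of week-4 weight band is itself part of what the diet does — it is an intermediate outcome. Holding it fixed would remove that part of the effect; the total effect is the pooled difference.
So P(outcome | do(Diet F)) is just the pooled rate for Diet F: 383/640 = 0.598.

0.60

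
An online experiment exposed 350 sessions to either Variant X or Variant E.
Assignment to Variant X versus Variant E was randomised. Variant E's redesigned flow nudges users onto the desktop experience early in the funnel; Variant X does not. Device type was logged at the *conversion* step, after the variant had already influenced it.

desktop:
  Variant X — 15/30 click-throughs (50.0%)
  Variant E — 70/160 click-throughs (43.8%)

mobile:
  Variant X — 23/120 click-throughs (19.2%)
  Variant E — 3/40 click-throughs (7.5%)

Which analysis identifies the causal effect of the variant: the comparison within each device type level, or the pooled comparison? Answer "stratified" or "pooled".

Device type here is a post-treatment variable shaped by the variant; conditioning on it would introduce bias rather than remove it. The overall comparison is the causal one.
Pooled: Variant X 25.3% vs Variant E 36.5%; Variant E is higher overall.

pooled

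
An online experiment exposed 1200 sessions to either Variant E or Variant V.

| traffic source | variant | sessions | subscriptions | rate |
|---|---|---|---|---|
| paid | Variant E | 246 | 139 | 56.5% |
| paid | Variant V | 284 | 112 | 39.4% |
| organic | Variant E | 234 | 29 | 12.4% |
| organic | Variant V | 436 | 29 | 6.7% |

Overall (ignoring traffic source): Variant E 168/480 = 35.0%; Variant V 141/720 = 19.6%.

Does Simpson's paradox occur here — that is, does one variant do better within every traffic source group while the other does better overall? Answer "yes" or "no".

no

Within each traffic source level (paid 56.5% vs 39.4%; organic 12.4% vs 6.7%), Variant E has the higher rate every time. Pooled: 35.0% vs 19.6% — Variant E has the higher rate overall. They agree.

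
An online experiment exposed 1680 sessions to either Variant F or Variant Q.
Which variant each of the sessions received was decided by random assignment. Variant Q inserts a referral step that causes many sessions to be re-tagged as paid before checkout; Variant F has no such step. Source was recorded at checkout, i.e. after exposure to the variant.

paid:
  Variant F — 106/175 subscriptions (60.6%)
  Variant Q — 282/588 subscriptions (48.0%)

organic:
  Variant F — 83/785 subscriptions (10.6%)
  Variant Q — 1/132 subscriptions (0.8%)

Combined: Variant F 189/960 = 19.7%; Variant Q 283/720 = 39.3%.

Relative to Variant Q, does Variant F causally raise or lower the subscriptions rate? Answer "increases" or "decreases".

Traffic source here is a post-treatment variable shaped by the variant; conditioning on it would introduce bias rather than remove it. The overall comparison is the causal one.
Pooled: Variant F 19.7% vs Variant Q 39.3%; Variant Q is higher overall.

decreases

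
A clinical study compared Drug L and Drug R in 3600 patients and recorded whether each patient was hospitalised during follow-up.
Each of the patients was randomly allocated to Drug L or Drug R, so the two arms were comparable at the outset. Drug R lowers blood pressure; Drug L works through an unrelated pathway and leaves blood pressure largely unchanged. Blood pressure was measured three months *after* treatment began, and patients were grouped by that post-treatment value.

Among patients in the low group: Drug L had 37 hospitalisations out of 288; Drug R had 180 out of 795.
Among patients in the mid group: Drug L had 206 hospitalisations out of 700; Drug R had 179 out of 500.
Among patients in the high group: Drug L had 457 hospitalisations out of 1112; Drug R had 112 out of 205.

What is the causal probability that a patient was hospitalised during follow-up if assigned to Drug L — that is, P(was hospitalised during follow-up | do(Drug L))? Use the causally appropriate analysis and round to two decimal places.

0.33

The stratified and pooled comparisons disagree (Drug L wins within each blood pressure; Drug R wins overall), so the answer turns on the causal role of blood pressure.
Blood pressure is recorded after the drug and is itself shifted by it — it sits on the causal path from drug to outcome. Conditioning on a mediator would strip out part of the effect we want; the pooled comparison gives the total causal effect.
So P(outcome | do(Drug L)) is just the pooled rate for Drug L: 700/2100 = 0.333.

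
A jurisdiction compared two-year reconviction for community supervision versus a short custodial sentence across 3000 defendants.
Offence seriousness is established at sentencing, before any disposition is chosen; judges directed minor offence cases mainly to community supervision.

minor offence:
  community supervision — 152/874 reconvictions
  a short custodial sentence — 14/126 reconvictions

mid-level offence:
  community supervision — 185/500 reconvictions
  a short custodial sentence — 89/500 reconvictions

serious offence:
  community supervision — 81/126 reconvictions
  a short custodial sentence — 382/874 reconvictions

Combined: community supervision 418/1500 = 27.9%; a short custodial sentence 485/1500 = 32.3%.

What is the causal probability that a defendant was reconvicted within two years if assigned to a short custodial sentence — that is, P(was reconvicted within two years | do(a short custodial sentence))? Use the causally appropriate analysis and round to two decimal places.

a short custodial sentence is lower inside every offence seriousness stratum but community supervision is lower in aggregate. Whether to stratify depends on how offence seriousness relates to the disposition.
Since offence seriousness is a pre-existing factor (not a product of the disposition) and it affects the outcome on its own, it is a confounder. The stratified rates, not the pooled rate, identify the causal effect.
Standardising a short custodial sentence to the population offence seriousness mix: 0.333·14/126 + 0.333·89/500 + 0.333·382/874 = 0.242.

0.24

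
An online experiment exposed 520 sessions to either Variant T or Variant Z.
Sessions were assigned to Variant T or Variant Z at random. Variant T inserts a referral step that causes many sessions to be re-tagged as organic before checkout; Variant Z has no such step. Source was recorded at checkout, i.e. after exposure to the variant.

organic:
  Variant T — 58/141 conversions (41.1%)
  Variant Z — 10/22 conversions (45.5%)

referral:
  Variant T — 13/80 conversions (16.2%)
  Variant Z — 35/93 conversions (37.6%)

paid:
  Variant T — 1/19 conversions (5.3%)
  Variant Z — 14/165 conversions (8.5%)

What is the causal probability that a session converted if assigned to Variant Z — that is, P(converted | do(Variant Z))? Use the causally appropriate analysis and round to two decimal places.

Variant Z is higher inside every traffic source stratum but Variant T is higher in aggregate. Whether to stratify depends on how traffic source relates to the variant.
Traffic source here is a post-treatment variable shaped by the variant; conditioning on it would introduce bias rather than remove it. The overall comparison is the causal one.
So P(outcome | do(Variant Z)) is just the pooled rate for Variant Z: 59/280 = 0.211.

0.21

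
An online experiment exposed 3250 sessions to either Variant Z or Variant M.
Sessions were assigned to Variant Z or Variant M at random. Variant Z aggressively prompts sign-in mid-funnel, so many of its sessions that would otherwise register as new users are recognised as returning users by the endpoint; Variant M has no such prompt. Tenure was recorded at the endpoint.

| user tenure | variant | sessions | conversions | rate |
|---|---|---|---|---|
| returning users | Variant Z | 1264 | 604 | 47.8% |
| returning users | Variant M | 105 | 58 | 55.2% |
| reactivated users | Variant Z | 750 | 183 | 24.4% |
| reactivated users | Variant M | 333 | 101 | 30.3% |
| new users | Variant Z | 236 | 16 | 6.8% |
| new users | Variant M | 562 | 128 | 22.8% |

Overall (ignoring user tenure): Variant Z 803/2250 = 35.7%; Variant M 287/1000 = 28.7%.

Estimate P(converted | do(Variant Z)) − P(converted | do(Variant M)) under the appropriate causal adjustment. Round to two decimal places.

+0.07

Stratifying would compare variants among sessions the variants themselves sorted into user tenure groups — a form of selection on an intermediate. The unconditioned pooled rates give the total causal effect.
The causal difference is the pooled difference: 0.357 − 0.287 = +0.070.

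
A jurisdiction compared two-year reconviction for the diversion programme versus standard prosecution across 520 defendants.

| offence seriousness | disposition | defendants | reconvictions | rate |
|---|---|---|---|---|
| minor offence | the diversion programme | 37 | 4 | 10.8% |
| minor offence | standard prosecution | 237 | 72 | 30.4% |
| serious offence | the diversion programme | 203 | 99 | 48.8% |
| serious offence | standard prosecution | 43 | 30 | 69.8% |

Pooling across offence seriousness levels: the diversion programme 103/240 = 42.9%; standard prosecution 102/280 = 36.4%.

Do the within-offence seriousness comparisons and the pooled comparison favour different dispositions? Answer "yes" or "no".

yes

Within each offence seriousness level (minor offence 10.8% vs 30.4%; serious offence 48.8% vs 69.8%), the diversion programme has the lower rate every time. Pooled: 42.9% vs 36.4% — standard prosecution has the lower rate overall. The two comparisons disagree.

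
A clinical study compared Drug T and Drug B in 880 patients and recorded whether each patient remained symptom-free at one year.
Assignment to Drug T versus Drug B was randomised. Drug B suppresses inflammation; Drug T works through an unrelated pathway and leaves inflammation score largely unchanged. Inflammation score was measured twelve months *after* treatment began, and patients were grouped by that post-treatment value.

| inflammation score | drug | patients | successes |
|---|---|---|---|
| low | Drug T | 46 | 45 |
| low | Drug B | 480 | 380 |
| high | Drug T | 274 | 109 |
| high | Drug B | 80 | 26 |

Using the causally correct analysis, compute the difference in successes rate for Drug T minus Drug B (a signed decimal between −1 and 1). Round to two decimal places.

-0.24

The inflammation score-specific comparison favours Drug T throughout, but the pooled figures favour Drug B. The question is whether to condition on inflammation score.
The distribution of inflammation score is itself part of what the drug does — it is an intermediate outcome. Holding it fixed would remove that part of the effect; the total effect is the pooled difference.
The causal difference is the pooled difference: 0.481 − 0.725 = -0.244.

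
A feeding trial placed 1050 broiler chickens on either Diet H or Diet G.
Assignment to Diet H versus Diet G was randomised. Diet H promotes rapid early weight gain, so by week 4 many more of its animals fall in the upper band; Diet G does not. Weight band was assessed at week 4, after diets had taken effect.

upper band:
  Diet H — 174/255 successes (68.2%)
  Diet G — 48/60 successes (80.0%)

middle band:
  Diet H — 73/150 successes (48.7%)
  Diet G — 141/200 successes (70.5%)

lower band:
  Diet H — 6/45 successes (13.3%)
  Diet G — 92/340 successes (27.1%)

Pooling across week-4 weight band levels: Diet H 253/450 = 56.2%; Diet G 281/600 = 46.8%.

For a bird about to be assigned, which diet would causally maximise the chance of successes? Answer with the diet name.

Diet H

Week-4 weight band here is a post-treatment variable shaped by the diet; conditioning on it would introduce bias rather than remove it. The overall comparison is the causal one.
Pooled: Diet H 56.2% vs Diet G 46.8%; Diet H is higher overall.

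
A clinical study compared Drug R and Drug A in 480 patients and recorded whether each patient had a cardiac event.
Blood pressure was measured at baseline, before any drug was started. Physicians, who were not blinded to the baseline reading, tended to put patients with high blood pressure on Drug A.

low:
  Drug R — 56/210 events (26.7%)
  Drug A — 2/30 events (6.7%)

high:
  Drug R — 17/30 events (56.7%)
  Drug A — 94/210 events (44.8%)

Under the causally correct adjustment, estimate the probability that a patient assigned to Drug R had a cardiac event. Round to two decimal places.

The blood pressure-specific comparison favours Drug A throughout, but the pooled figures favour Drug R. The question is whether to condition on blood pressure.
Blood pressure is set before the drug has any effect — it is not caused by the drug — and it independently drives the outcome. That makes it a confounder, so the causal comparison is within blood pressure levels.
Standardising Drug R to the population blood pressure mix: 0.500·56/210 + 0.500·17/30 = 0.417.

0.42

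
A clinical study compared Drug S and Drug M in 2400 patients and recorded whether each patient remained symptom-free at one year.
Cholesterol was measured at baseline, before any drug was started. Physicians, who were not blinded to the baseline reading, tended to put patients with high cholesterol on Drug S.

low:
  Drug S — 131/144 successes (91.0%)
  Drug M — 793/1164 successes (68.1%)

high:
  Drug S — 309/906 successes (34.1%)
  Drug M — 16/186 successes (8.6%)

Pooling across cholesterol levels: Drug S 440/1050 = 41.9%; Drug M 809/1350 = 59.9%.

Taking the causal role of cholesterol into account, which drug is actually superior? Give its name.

Drug S

The cholesterol-specific comparison favours Drug S throughout, but the pooled figures favour Drug M. The question is whether to condition on cholesterol.
Cholesterol differs across drugs for reasons unrelated to any effect of the drug itself, and it separately predicts the outcome — a classic confounder. We must compare within cholesterol levels.
Within each level — low: 91.0% vs 68.1%; high: 34.1% vs 8.6% — Drug S is higher every time.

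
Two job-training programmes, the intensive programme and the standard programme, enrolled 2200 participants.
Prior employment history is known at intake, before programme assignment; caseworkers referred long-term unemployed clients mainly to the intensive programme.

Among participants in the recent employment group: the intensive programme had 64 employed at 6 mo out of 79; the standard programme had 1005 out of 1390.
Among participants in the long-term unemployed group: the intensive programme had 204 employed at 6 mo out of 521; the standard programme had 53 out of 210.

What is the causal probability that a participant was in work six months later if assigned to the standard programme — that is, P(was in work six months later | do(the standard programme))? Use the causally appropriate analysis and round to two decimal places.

0.57

The prior employment history-specific comparison favours the intensive programme throughout, but the pooled figures favour the standard programme. The question is whether to condition on prior employment history.
The imbalance in prior employment history arose from how participants were allocated, not from anything the programme did; and prior employment history independently affects the outcome. The pooled gap is confounded — condition on prior employment history.
Standardising the standard programme to the population prior employment history mix: 0.668·1005/1390 + 0.332·53/210 = 0.567.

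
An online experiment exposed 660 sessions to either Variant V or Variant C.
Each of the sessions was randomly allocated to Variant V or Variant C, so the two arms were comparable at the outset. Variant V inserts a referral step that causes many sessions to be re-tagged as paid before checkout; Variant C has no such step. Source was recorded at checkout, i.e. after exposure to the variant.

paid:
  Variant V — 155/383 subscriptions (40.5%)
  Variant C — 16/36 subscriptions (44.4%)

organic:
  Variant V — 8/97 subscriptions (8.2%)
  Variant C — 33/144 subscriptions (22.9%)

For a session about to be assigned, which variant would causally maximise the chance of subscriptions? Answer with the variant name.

Variant V

Variant C is higher inside every traffic source stratum but Variant V is higher in aggregate. Whether to stratify depends on how traffic source relates to the variant.
Traffic source is recorded after the variant and is itself shifted by it — it sits on the causal path from variant to outcome. Conditioning on a mediator would strip out part of the effect we want; the pooled comparison gives the total causal effect.
Pooled: Variant V 34.0% vs Variant C 27.2%; Variant V is higher overall.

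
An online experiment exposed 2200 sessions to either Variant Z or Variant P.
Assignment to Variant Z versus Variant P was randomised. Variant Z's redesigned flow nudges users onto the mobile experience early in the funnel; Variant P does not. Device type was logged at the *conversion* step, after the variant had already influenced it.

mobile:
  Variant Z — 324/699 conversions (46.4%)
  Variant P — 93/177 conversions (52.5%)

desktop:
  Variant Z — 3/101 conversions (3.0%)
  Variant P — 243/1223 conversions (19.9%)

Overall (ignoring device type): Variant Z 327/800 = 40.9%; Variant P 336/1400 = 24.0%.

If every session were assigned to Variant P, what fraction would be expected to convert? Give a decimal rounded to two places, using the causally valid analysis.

Because the variant influences device type, device type is a post-treatment mediator, not a confounder. Stratifying on it would bias the estimate; the causal effect is the crude pooled difference.
So P(outcome | do(Variant P)) is just the pooled rate for Variant P: 336/1400 = 0.240.

0.24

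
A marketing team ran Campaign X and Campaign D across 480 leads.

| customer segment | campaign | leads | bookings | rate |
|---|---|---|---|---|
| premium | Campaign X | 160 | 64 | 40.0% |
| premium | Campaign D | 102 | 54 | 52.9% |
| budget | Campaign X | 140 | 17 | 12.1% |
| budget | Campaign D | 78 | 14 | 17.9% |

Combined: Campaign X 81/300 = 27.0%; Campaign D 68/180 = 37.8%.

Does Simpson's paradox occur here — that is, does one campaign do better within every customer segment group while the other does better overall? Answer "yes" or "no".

no

Within each customer segment level (premium 40.0% vs 52.9%; budget 12.1% vs 17.9%), Campaign D has the higher rate every time. Pooled: 27.0% vs 37.8% — Campaign D has the higher rate overall. They agree.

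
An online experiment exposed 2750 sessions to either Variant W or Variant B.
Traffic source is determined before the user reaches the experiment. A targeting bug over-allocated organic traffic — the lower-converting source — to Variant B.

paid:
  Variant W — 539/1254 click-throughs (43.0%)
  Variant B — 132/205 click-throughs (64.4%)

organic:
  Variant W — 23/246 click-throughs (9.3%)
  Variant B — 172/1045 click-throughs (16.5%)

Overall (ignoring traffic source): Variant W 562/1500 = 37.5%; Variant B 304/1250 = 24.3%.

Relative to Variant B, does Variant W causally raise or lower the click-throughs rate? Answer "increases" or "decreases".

decreases

Traffic source differs across variants for reasons unrelated to any effect of the variant itself, and it separately predicts the outcome — a classic confounder. We must compare within traffic source levels.
Within each level — paid: 43.0% vs 64.4%; organic: 9.3% vs 16.5% — Variant B is higher every time.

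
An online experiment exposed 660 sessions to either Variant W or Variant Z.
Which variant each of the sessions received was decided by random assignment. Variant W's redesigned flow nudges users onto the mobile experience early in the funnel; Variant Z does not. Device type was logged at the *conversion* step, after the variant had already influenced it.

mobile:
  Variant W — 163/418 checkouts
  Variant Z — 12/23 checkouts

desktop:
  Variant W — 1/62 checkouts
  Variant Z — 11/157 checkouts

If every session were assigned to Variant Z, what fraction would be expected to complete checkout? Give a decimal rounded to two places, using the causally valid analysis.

0.13

Because the variant influences device type, device type is a post-treatment mediator, not a confounder. Stratifying on it would bias the estimate; the causal effect is the crude pooled difference.
So P(outcome | do(Variant Z)) is just the pooled rate for Variant Z: 23/180 = 0.128.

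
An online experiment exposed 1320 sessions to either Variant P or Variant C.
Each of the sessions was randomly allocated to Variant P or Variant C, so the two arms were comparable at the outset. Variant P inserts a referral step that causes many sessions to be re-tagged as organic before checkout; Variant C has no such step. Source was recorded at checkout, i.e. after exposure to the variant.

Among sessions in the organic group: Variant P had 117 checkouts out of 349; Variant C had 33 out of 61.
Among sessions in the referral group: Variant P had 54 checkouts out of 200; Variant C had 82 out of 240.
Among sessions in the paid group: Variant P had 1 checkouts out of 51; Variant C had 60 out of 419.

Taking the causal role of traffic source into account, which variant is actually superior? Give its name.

The stratified and pooled comparisons disagree (Variant C wins within each traffic source; Variant P wins overall), so the answer turns on the causal role of traffic source.
Stratifying would compare variants among sessions the variants themselves sorted into traffic source groups — a form of selection on an intermediate. The unconditioned pooled rates give the total causal effect.
Pooled: Variant P 28.7% vs Variant C 24.3%; Variant P is higher overall.

Variant P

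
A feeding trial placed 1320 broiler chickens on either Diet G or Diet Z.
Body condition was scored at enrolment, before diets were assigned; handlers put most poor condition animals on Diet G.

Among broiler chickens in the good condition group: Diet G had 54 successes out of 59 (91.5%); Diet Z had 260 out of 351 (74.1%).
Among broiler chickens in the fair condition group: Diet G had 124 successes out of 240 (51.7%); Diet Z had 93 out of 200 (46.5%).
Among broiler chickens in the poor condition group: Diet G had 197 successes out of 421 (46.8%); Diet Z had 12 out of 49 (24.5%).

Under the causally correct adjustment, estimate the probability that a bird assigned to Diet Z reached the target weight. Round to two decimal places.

0.47

The starting body condition-specific comparison favours Diet G throughout, but the pooled figures favour Diet Z. The question is whether to condition on starting body condition.
Starting body condition satisfies the back-door criterion: it is not a descendant of the diet, and it blocks the spurious path from diet to outcome. Adjusting for it (i.e., using the within-starting body condition rates) gives the causal effect.
Standardising Diet Z to the population starting body condition mix: 0.311·260/351 + 0.333·93/200 + 0.356·12/49 = 0.472.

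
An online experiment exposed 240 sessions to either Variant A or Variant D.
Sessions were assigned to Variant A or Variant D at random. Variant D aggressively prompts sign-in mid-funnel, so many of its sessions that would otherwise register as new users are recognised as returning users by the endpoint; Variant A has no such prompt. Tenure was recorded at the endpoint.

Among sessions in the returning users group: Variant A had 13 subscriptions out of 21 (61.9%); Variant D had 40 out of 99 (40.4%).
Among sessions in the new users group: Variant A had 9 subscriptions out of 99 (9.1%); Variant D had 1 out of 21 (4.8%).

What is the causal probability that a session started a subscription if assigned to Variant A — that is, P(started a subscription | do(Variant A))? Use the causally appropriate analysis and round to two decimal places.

0.18

Variant A is higher inside every user tenure stratum but Variant D is higher in aggregate. Whether to stratify depends on how user tenure relates to the variant.
User tenure is recorded after the variant and is itself shifted by it — it sits on the causal path from variant to outcome. Conditioning on a mediator would strip out part of the effect we want; the pooled comparison gives the total causal effect.
So P(outcome | do(Variant A)) is just the pooled rate for Variant A: 22/120 = 0.183.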